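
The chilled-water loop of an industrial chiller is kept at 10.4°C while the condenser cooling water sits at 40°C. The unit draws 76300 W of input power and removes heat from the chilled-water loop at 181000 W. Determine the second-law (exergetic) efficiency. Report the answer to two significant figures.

0.25

COP_actual = Q̇_C/Ẇ = 181000/76300 = 2.372.
In absolute terms T_C = 283.55 K and T_H = 313.15 K, so ΔT = 29.60 K.
COP_Carnot = T_C/ΔT = 283.55/29.60 = 9.579.
η_II = COP_actual/COP_Carnot = 2.372/9.579 = 0.2476.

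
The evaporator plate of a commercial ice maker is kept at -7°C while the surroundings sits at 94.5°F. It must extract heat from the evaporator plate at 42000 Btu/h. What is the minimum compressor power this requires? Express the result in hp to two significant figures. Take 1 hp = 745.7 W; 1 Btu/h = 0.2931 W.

2.6 hp

In absolute terms T_C = 266.15 K and T_H = 307.87 K, so ΔT = 41.72 K.
COP_Carnot = T_C/ΔT = 266.15/41.72 = 6.379.
Ẇ_min = Q̇/COP_Carnot = 42000/6.379 = 6584 Btu/h = 2.588 hp.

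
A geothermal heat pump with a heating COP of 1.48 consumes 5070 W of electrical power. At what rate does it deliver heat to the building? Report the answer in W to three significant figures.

Q̇_H = COP_HP × Ẇ = 1.48 × 5070 = 7504 W.

7500 W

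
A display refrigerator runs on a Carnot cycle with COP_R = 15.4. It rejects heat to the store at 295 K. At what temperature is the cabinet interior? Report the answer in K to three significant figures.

277 K

For a Carnot refrigerator COP_R = T_C/(T_H − T_C), so T_C = COP·T_H/(1 + COP).
With T_H = 295.00 K, T_C = 15.4 × 295.00/16.40 = 277.01 K.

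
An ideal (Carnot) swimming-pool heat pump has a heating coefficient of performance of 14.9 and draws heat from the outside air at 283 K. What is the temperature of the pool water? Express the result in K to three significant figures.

COP_HP = T_H/(T_H − T_C) rearranges to T_H = COP·T_C/(COP − 1).
With T_C = 283.00 K, T_H = 14.9 × 283.00/13.90 = 303.36 K.

303 K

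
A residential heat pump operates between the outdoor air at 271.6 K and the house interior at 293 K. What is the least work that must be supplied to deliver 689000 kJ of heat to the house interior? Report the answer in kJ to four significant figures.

50320 kJ

The reservoir spacing is ΔT = 293 − 271.6 = 21.40 K.
The reversible limit is COP_HP = T_H/ΔT = 13.69, so W_min = Q_H/COP = Q_H·ΔT/T_H.
W_min = 689000 × 21.40/293.00 = 50320 kJ.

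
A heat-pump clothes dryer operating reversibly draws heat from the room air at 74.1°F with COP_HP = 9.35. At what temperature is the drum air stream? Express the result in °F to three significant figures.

138 °F

COP_HP = T_H/(T_H − T_C) rearranges to T_H = COP·T_C/(COP − 1).
With T_C = 296.54 K, T_H = 9.35 × 296.54/8.350 = 332.05 K.
Converting, 332.05 K = 138.02°F.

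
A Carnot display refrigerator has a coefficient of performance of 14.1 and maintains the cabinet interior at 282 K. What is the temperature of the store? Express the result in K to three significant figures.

COP_R = T_C/(T_H − T_C) gives T_H − T_C = T_C/COP.
With T_C = 282.00 K, T_H = 282.00 × (1 + 1/14.1) = 302.00 K.

302 K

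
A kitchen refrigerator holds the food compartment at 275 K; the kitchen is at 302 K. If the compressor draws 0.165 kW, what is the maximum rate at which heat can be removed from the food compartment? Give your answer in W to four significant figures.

The reservoir spacing is ΔT = 302 − 275 = 27.00 K.
COP_Carnot = T_C/ΔT = 275.00/27.00 = 10.19.
Q̇_max = COP_Carnot × Ẇ = 10.19 × 0.1650 kW = 1.681 kW = 1681 W.

1681 W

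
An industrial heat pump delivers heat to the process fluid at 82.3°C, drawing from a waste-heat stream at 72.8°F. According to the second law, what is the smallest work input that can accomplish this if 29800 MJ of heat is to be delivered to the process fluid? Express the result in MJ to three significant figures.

5000 MJ

In absolute terms T_C = 295.82 K and T_H = 355.45 K, so ΔT = 59.63 K.
The reversible limit is COP_HP = T_H/ΔT = 5.961, so W_min = Q_H/COP = Q_H·ΔT/T_H.
W_min = 29800 × 59.63/355.45 = 5000 MJ.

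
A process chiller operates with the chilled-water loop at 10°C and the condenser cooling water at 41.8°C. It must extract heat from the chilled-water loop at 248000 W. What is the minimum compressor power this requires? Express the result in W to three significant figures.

27900 W

In absolute terms T_C = 283.15 K and T_H = 314.95 K, so ΔT = 31.80 K.
COP_Carnot = T_C/ΔT = 283.15/31.80 = 8.904.
Ẇ_min = Q̇/COP_Carnot = 248000/8.904 = 27850 W.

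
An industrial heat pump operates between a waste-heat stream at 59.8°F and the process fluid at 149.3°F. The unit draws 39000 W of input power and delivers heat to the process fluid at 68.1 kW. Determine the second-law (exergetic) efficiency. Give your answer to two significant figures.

Converting, Q̇_H = 68.10 kW = 68100 W, so COP_actual = Q̇_H/Ẇ = 68100/39000 = 1.746.
In absolute terms T_C = 288.59 K and T_H = 338.32 K, so ΔT = 49.72 K.
COP_Carnot = T_H/ΔT = 338.32/49.72 = 6.804.
η_II = COP_actual/COP_Carnot = 1.746/6.804 = 0.2566.

0.26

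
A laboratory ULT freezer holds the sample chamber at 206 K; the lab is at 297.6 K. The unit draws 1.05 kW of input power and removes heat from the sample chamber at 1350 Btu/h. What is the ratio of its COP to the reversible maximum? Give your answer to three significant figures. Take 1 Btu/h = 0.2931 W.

0.168

Converting, Q̇_C = 1350 Btu/h = 0.3957 kW, so COP_actual = Q̇_C/Ẇ = 0.3957/1.050 = 0.3768.
The reservoir spacing is ΔT = 297.6 − 206 = 91.60 K.
COP_Carnot = T_C/ΔT = 206.00/91.60 = 2.249.
η_II = COP_actual/COP_Carnot = 0.3768/2.249 = 0.1676.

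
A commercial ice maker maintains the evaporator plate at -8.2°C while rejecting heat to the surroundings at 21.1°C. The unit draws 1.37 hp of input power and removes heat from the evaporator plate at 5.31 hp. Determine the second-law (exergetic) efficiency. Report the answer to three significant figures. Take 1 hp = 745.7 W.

0.429

COP_actual = Q̇_C/Ẇ = 5.310/1.370 = 3.876.
In absolute terms T_C = 264.95 K and T_H = 294.25 K, so ΔT = 29.30 K.
COP_Carnot = T_C/ΔT = 264.95/29.30 = 9.043.
η_II = COP_actual/COP_Carnot = 3.876/9.043 = 0.4286.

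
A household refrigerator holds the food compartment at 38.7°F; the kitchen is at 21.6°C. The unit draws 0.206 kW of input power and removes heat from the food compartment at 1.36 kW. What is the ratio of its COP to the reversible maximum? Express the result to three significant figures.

COP_actual = Q̇_C/Ẇ = 1.360/0.2060 = 6.602.
In absolute terms T_C = 276.87 K and T_H = 294.75 K, so ΔT = 17.88 K.
COP_Carnot = T_C/ΔT = 276.87/17.88 = 15.49.
η_II = COP_actual/COP_Carnot = 6.602/15.49 = 0.4263.

0.426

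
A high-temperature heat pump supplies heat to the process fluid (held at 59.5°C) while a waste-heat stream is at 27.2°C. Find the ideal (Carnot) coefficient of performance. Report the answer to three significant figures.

In absolute terms T_C = 300.35 K and T_H = 332.65 K, so ΔT = 32.30 K.
For a reversible cycle, COP_Carnot = T_H/ΔT = 332.65/32.30 = 10.30.

10.3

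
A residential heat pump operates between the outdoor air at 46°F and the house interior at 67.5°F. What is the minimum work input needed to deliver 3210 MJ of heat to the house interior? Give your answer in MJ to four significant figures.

130.9 MJ

In absolute terms T_C = 280.93 K and T_H = 292.87 K, so ΔT = 11.94 K.
The reversible limit is COP_HP = T_H/ΔT = 24.52, so W_min = Q_H/COP = Q_H·ΔT/T_H.
W_min = 3210 × 11.94/292.87 = 130.9 MJ.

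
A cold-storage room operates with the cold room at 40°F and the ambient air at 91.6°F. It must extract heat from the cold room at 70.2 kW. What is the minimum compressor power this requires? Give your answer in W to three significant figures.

In absolute terms T_C = 277.59 K and T_H = 306.26 K, so ΔT = 28.67 K.
COP_Carnot = T_C/ΔT = 277.59/28.67 = 9.684.
Ẇ_min = Q̇/COP_Carnot = 70.20/9.684 = 7.249 kW = 7249 W.

7250 W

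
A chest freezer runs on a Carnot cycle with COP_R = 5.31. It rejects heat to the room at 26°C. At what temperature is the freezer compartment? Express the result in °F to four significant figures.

For a Carnot refrigerator COP_R = T_C/(T_H − T_C), so T_C = COP·T_H/(1 + COP).
With T_H = 299.15 K, T_C = 5.31 × 299.15/6.310 = 251.74 K.
Converting, 251.74 K = -6.54°F.

-6.536 °F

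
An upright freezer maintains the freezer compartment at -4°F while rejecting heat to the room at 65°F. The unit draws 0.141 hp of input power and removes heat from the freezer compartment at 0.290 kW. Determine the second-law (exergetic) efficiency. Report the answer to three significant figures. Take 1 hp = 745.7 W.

0.418

Converting, Q̇_C = 0.2900 kW = 0.3889 hp, so COP_actual = Q̇_C/Ẇ = 0.3889/0.1410 = 2.758.
In absolute terms T_C = 253.15 K and T_H = 291.48 K, so ΔT = 38.33 K.
COP_Carnot = T_C/ΔT = 253.15/38.33 = 6.604.
η_II = COP_actual/COP_Carnot = 2.758/6.604 = 0.4177.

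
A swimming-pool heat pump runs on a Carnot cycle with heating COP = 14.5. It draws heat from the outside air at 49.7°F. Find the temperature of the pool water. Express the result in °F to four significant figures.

87.43 °F

COP_HP = T_H/(T_H − T_C) rearranges to T_H = COP·T_C/(COP − 1).
With T_C = 282.98 K, T_H = 14.5 × 282.98/13.50 = 303.95 K.
Converting, 303.95 K = 87.43°F.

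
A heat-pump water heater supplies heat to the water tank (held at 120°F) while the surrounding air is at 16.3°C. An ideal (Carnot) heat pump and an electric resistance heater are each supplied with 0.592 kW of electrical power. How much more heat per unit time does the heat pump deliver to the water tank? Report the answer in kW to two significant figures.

5.3 kW

In absolute terms T_C = 289.45 K and T_H = 322.04 K, so ΔT = 32.59 K.
COP_Carnot = T_H/ΔT = 322.04/32.59 = 9.882.
The heat pump delivers Q̇_H = COP × Ẇ = 5.850 kW; the resistance heater delivers Ẇ = 0.5920 kW.
Extra = (COP − 1)·Ẇ = 5.258 kW.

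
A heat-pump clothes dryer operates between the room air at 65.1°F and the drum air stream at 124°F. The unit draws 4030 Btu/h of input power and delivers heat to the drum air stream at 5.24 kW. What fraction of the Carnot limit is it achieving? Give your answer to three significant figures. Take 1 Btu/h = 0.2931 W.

0.448

Converting, Q̇_H = 5.240 kW = 17880 Btu/h, so COP_actual = Q̇_H/Ẇ = 17880/4030 = 4.436.
In absolute terms T_C = 291.54 K and T_H = 324.26 K, so ΔT = 32.72 K.
COP_Carnot = T_H/ΔT = 324.26/32.72 = 9.910.
η_II = COP_actual/COP_Carnot = 4.436/9.910 = 0.4477.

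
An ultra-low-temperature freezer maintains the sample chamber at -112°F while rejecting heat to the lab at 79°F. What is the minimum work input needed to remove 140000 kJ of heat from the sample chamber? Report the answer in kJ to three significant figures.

In absolute terms T_C = 193.15 K and T_H = 299.26 K, so ΔT = 106.1 K.
The reversible limit is COP_R = T_C/ΔT = 1.820, so W_min = Q_C/COP = Q_C·ΔT/T_C.
W_min = 140000 × 106.1/193.15 = 76910 kJ.

76900 kJ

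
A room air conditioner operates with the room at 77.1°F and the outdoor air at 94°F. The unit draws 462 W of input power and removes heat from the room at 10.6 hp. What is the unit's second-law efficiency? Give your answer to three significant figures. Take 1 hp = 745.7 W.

0.539

Converting, Q̇_C = 10.60 hp = 7904 W, so COP_actual = Q̇_C/Ẇ = 7904/462.0 = 17.11.
In absolute terms T_C = 298.21 K and T_H = 307.59 K, so ΔT = 9.389 K.
COP_Carnot = T_C/ΔT = 298.21/9.389 = 31.76.
η_II = COP_actual/COP_Carnot = 17.11/31.76 = 0.5387.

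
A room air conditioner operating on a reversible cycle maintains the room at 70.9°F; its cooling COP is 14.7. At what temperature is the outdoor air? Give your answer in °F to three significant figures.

COP_R = T_C/(T_H − T_C) gives T_H − T_C = T_C/COP.
With T_C = 294.76 K, T_H = 294.76 × (1 + 1/14.7) = 314.81 K.
Converting, 314.81 K = 106.99°F.

107 °F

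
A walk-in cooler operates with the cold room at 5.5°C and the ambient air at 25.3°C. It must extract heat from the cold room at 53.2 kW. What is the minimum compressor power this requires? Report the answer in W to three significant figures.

In absolute terms T_C = 278.65 K and T_H = 298.45 K, so ΔT = 19.80 K.
COP_Carnot = T_C/ΔT = 278.65/19.80 = 14.07.
Ẇ_min = Q̇/COP_Carnot = 53.20/14.07 = 3.780 kW = 3780 W.

3780 W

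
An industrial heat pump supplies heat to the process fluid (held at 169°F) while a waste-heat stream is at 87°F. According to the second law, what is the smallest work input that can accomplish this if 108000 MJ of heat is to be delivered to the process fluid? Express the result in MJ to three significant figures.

14100 MJ

In absolute terms T_C = 303.71 K and T_H = 349.26 K, so ΔT = 45.56 K.
The reversible limit is COP_HP = T_H/ΔT = 7.667, so W_min = Q_H/COP = Q_H·ΔT/T_H.
W_min = 108000 × 45.56/349.26 = 14090 MJ.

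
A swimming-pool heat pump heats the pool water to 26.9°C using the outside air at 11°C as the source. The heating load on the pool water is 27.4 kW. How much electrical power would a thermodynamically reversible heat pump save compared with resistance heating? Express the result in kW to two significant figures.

26 kW

In absolute terms T_C = 284.15 K and T_H = 300.05 K, so ΔT = 15.90 K.
COP_Carnot = T_H/ΔT = 300.05/15.90 = 18.87.
Resistance heating needs Ẇ_res = Q̇_H = 27.40 kW; the reversible heat pump needs only Ẇ_hp = Q̇_H/COP = 1.452 kW.
Saving = 27.40 − 1.452 = 25.95 kW.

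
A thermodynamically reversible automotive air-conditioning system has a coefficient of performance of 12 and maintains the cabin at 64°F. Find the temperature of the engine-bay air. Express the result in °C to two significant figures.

42 °C

COP_R = T_C/(T_H − T_C) gives T_H − T_C = T_C/COP.
With T_C = 290.93 K, T_H = 290.93 × (1 + 1/12) = 315.17 K.
Converting, 315.17 K = 42.02°C.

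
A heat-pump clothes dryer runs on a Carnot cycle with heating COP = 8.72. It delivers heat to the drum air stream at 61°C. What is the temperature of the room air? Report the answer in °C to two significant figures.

23 °C

COP_HP = T_H/(T_H − T_C) gives T_H − T_C = T_H/COP.
With T_H = 334.15 K, T_C = 334.15 × (1 − 1/8.72) = 295.83 K.
Converting, 295.83 K = 22.68°C.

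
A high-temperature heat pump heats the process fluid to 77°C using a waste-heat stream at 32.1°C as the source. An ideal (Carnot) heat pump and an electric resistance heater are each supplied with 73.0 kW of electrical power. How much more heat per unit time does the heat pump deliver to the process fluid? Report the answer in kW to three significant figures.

In absolute terms T_C = 305.25 K and T_H = 350.15 K, so ΔT = 44.90 K.
COP_Carnot = T_H/ΔT = 350.15/44.90 = 7.798.
The heat pump delivers Q̇_H = COP × Ẇ = 569.3 kW; the resistance heater delivers Ẇ = 73.00 kW.
Extra = (COP − 1)·Ẇ = 496.3 kW.

496 kW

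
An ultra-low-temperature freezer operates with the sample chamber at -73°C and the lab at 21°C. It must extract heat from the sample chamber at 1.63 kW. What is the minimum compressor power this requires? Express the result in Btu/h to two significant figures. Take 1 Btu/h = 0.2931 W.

2600 Btu/h

In absolute terms T_C = 200.15 K and T_H = 294.15 K, so ΔT = 94.00 K.
COP_Carnot = T_C/ΔT = 200.15/94.00 = 2.129.
Ẇ_min = Q̇/COP_Carnot = 1.630/2.129 = 0.7655 kW = 2612 Btu/h.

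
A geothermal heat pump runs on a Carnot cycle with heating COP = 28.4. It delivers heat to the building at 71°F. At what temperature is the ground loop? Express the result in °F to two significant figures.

COP_HP = T_H/(T_H − T_C) gives T_H − T_C = T_H/COP.
With T_H = 294.82 K, T_C = 294.82 × (1 − 1/28.4) = 284.44 K.
Converting, 284.44 K = 52.31°F.

52 °F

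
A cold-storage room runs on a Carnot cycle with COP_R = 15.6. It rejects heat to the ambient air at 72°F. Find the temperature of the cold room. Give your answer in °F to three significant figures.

For a Carnot refrigerator COP_R = T_C/(T_H − T_C), so T_C = COP·T_H/(1 + COP).
With T_H = 295.37 K, T_C = 15.6 × 295.37/16.60 = 277.58 K.
Converting, 277.58 K = 39.97°F.

40.0 °F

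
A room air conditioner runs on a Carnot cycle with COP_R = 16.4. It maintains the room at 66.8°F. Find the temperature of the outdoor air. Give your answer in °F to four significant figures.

98.90 °F

COP_R = T_C/(T_H − T_C) gives T_H − T_C = T_C/COP.
With T_C = 292.48 K, T_H = 292.48 × (1 + 1/16.4) = 310.32 K.
Converting, 310.32 K = 98.90°F.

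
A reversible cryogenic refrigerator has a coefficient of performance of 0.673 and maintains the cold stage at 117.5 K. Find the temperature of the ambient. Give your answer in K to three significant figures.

COP_R = T_C/(T_H − T_C) gives T_H − T_C = T_C/COP.
With T_C = 117.50 K, T_H = 117.50 × (1 + 1/0.673) = 292.09 K.

292 K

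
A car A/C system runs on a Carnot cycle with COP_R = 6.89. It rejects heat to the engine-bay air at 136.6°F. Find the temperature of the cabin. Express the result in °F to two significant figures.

For a Carnot refrigerator COP_R = T_C/(T_H − T_C), so T_C = COP·T_H/(1 + COP).
With T_H = 331.26 K, T_C = 6.89 × 331.26/7.890 = 289.28 K.
Converting, 289.28 K = 61.03°F.

61 °F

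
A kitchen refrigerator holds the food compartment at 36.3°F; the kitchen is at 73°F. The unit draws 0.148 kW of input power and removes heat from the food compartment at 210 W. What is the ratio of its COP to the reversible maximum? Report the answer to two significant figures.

0.10

Converting, Q̇_C = 210.0 W = 0.2100 kW, so COP_actual = Q̇_C/Ẇ = 0.2100/0.1480 = 1.419.
In absolute terms T_C = 275.54 K and T_H = 295.93 K, so ΔT = 20.39 K.
COP_Carnot = T_C/ΔT = 275.54/20.39 = 13.51.
η_II = COP_actual/COP_Carnot = 1.419/13.51 = 0.1050.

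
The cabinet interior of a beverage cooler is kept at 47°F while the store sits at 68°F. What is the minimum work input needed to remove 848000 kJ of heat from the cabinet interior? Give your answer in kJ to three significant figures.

35100 kJ

In absolute terms T_C = 281.48 K and T_H = 293.15 K, so ΔT = 11.67 K.
The reversible limit is COP_R = T_C/ΔT = 24.13, so W_min = Q_C/COP = Q_C·ΔT/T_C.
W_min = 848000 × 11.67/281.48 = 35150 kJ.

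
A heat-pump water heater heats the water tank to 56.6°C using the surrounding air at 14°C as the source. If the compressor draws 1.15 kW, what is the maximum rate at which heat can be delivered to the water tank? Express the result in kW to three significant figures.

In absolute terms T_C = 287.15 K and T_H = 329.75 K, so ΔT = 42.60 K.
COP_Carnot = T_H/ΔT = 329.75/42.60 = 7.741.
Q̇_max = COP_Carnot × Ẇ = 7.741 × 1.150 kW = 8.902 kW.

8.90 kW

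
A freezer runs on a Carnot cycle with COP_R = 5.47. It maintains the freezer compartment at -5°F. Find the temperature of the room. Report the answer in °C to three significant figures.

25.6 °C

COP_R = T_C/(T_H − T_C) gives T_H − T_C = T_C/COP.
With T_C = 252.59 K, T_H = 252.59 × (1 + 1/5.47) = 298.77 K.
Converting, 298.77 K = 25.62°C.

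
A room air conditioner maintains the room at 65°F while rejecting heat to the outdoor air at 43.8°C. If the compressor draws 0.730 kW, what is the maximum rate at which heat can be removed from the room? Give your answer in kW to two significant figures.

8.4 kW

In absolute terms T_C = 291.48 K and T_H = 316.95 K, so ΔT = 25.47 K.
COP_Carnot = T_C/ΔT = 291.48/25.47 = 11.45.
Q̇_max = COP_Carnot × Ẇ = 11.45 × 0.7300 kW = 8.355 kW.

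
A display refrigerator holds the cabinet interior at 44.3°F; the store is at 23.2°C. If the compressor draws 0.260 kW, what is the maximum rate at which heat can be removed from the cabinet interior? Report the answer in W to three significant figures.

In absolute terms T_C = 279.98 K and T_H = 296.35 K, so ΔT = 16.37 K.
COP_Carnot = T_C/ΔT = 279.98/16.37 = 17.11.
Q̇_max = COP_Carnot × Ẇ = 17.11 × 0.2600 kW = 4.448 kW = 4448 W.

4450 W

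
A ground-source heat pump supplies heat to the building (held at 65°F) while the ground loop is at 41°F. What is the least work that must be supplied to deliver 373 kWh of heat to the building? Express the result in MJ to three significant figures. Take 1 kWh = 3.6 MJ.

61.4 MJ

In absolute terms T_C = 278.15 K and T_H = 291.48 K, so ΔT = 13.33 K.
The reversible limit is COP_HP = T_H/ΔT = 21.86, so W_min = Q_H/COP = Q_H·ΔT/T_H.
W_min = 373.0 × 13.33/291.48 = 17.06 kWh = 61.42 MJ.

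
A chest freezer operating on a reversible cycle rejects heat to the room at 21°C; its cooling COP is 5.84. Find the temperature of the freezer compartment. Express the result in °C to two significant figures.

For a Carnot refrigerator COP_R = T_C/(T_H − T_C), so T_C = COP·T_H/(1 + COP).
With T_H = 294.15 K, T_C = 5.84 × 294.15/6.840 = 251.15 K.
Converting, 251.15 K = -22.00°C.

-22 °C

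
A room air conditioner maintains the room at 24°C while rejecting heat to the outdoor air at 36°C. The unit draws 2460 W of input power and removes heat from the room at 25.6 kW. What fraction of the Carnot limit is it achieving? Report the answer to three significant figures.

0.420

Converting, Q̇_C = 25.60 kW = 25600 W, so COP_actual = Q̇_C/Ẇ = 25600/2460 = 10.41.
In absolute terms T_C = 297.15 K and T_H = 309.15 K, so ΔT = 12.00 K.
COP_Carnot = T_C/ΔT = 297.15/12.00 = 24.76.
η_II = COP_actual/COP_Carnot = 10.41/24.76 = 0.4203.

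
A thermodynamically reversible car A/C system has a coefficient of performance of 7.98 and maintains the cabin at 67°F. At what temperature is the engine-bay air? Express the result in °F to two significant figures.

130 °F

COP_R = T_C/(T_H − T_C) gives T_H − T_C = T_C/COP.
With T_C = 292.59 K, T_H = 292.59 × (1 + 1/7.98) = 329.26 K.
Converting, 329.26 K = 133.00°F.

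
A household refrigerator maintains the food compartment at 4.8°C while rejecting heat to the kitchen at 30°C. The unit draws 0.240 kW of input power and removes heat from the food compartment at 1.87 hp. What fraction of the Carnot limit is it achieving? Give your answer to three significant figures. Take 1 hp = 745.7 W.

Converting, Q̇_C = 1.870 hp = 1.394 kW, so COP_actual = Q̇_C/Ẇ = 1.394/0.2400 = 5.810.
In absolute terms T_C = 277.95 K and T_H = 303.15 K, so ΔT = 25.20 K.
COP_Carnot = T_C/ΔT = 277.95/25.20 = 11.03.
η_II = COP_actual/COP_Carnot = 5.810/11.03 = 0.5268.

0.527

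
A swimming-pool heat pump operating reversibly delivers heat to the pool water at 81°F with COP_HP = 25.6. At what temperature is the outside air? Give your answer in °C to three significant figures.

COP_HP = T_H/(T_H − T_C) gives T_H − T_C = T_H/COP.
With T_H = 300.37 K, T_C = 300.37 × (1 − 1/25.6) = 288.64 K.
Converting, 288.64 K = 15.49°C.

15.5 °C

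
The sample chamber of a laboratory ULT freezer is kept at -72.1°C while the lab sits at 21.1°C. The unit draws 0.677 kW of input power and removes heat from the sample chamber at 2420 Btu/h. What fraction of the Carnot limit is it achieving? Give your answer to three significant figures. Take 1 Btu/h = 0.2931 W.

Converting, Q̇_C = 2420 Btu/h = 0.7093 kW, so COP_actual = Q̇_C/Ẇ = 0.7093/0.6770 = 1.048.
In absolute terms T_C = 201.05 K and T_H = 294.25 K, so ΔT = 93.20 K.
COP_Carnot = T_C/ΔT = 201.05/93.20 = 2.157.
η_II = COP_actual/COP_Carnot = 1.048/2.157 = 0.4857.

0.486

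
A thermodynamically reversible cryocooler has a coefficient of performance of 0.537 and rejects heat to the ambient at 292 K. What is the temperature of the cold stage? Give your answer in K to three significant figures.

102 K

For a Carnot refrigerator COP_R = T_C/(T_H − T_C), so T_C = COP·T_H/(1 + COP).
With T_H = 292.00 K, T_C = 0.537 × 292.00/1.537 = 102.02 K.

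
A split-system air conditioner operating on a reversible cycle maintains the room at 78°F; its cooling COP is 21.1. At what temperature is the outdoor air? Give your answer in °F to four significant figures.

COP_R = T_C/(T_H − T_C) gives T_H − T_C = T_C/COP.
With T_C = 298.71 K, T_H = 298.71 × (1 + 1/21.1) = 312.86 K.
Converting, 312.86 K = 103.48°F.

103.5 °F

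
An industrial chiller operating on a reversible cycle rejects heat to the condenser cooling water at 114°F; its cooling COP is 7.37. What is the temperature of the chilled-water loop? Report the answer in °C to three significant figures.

For a Carnot refrigerator COP_R = T_C/(T_H − T_C), so T_C = COP·T_H/(1 + COP).
With T_H = 318.71 K, T_C = 7.37 × 318.71/8.370 = 280.63 K.
Converting, 280.63 K = 7.48°C.

7.48 °C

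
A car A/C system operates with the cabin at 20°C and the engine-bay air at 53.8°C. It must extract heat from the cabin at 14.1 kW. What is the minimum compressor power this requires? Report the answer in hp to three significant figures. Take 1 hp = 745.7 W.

2.18 hp

In absolute terms T_C = 293.15 K and T_H = 326.95 K, so ΔT = 33.80 K.
COP_Carnot = T_C/ΔT = 293.15/33.80 = 8.673.
Ẇ_min = Q̇/COP_Carnot = 14.10/8.673 = 1.626 kW = 2.180 hp.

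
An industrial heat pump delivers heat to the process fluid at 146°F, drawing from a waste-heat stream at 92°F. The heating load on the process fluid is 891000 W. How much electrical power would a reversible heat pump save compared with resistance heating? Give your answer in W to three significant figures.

812000 W

In absolute terms T_C = 306.48 K and T_H = 336.48 K, so ΔT = 30.00 K.
COP_Carnot = T_H/ΔT = 336.48/30.00 = 11.22.
Resistance heating needs Ẇ_res = Q̇_H = 891000 W; the reversible heat pump needs only Ẇ_hp = Q̇_H/COP = 79440 W.
Saving = 891000 − 79440 = 811600 W.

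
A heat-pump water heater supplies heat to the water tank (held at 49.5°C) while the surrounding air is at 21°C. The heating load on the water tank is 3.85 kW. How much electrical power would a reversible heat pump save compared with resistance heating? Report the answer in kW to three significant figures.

3.51 kW

In absolute terms T_C = 294.15 K and T_H = 322.65 K, so ΔT = 28.50 K.
COP_Carnot = T_H/ΔT = 322.65/28.50 = 11.32.
Resistance heating needs Ẇ_res = Q̇_H = 3.850 kW; the reversible heat pump needs only Ẇ_hp = Q̇_H/COP = 0.3401 kW.
Saving = 3.850 − 0.3401 = 3.510 kW.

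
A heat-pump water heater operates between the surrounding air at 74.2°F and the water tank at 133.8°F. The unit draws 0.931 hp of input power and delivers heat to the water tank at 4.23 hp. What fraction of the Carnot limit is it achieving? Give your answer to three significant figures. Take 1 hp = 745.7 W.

0.456

COP_actual = Q̇_H/Ẇ = 4.230/0.9310 = 4.544.
In absolute terms T_C = 296.59 K and T_H = 329.71 K, so ΔT = 33.11 K.
COP_Carnot = T_H/ΔT = 329.71/33.11 = 9.958.
η_II = COP_actual/COP_Carnot = 4.544/9.958 = 0.4563.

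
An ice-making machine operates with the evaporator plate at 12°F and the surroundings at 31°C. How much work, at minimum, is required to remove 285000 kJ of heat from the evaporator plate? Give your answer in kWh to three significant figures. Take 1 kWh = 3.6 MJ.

12.7 kWh

In absolute terms T_C = 262.04 K and T_H = 304.15 K, so ΔT = 42.11 K.
The reversible limit is COP_R = T_C/ΔT = 6.223, so W_min = Q_C/COP = Q_C·ΔT/T_C.
W_min = 285000 × 42.11/262.04 = 45800 kJ = 12.72 kWh.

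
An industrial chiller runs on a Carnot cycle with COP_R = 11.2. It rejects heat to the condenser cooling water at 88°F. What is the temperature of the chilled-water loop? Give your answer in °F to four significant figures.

43.11 °F

For a Carnot refrigerator COP_R = T_C/(T_H − T_C), so T_C = COP·T_H/(1 + COP).
With T_H = 304.26 K, T_C = 11.2 × 304.26/12.20 = 279.32 K.
Converting, 279.32 K = 43.11°F.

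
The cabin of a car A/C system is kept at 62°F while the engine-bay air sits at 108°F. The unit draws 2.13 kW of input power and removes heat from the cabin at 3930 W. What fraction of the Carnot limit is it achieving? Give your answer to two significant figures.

Converting, Q̇_C = 3930 W = 3.930 kW, so COP_actual = Q̇_C/Ẇ = 3.930/2.130 = 1.845.
In absolute terms T_C = 289.82 K and T_H = 315.37 K, so ΔT = 25.56 K.
COP_Carnot = T_C/ΔT = 289.82/25.56 = 11.34.
η_II = COP_actual/COP_Carnot = 1.845/11.34 = 0.1627.

0.16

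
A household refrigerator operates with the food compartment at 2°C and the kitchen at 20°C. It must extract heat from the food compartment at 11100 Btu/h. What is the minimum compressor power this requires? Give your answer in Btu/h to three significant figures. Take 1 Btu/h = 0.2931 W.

In absolute terms T_C = 275.15 K and T_H = 293.15 K, so ΔT = 18.00 K.
COP_Carnot = T_C/ΔT = 275.15/18.00 = 15.29.
Ẇ_min = Q̇/COP_Carnot = 11100/15.29 = 726.1 Btu/h.

726 Btu/h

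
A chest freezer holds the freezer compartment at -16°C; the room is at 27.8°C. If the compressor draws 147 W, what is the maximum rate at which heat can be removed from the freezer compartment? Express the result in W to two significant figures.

860 W

In absolute terms T_C = 257.15 K and T_H = 300.95 K, so ΔT = 43.80 K.
COP_Carnot = T_C/ΔT = 257.15/43.80 = 5.871.
Q̇_max = COP_Carnot × Ẇ = 5.871 × 147.0 W = 863.0 W.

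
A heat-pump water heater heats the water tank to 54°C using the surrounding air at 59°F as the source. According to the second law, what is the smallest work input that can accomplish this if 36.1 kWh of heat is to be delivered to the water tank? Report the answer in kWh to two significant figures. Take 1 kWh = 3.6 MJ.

4.3 kWh

In absolute terms T_C = 288.15 K and T_H = 327.15 K, so ΔT = 39.00 K.
The reversible limit is COP_HP = T_H/ΔT = 8.388, so W_min = Q_H/COP = Q_H·ΔT/T_H.
W_min = 36.10 × 39.00/327.15 = 4.304 kWh.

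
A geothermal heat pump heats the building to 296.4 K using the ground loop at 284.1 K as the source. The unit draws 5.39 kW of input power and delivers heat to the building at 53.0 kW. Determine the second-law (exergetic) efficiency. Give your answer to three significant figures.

0.408

COP_actual = Q̇_H/Ẇ = 53.00/5.390 = 9.833.
The reservoir spacing is ΔT = 296.4 − 284.1 = 12.30 K.
COP_Carnot = T_H/ΔT = 296.40/12.30 = 24.10.
η_II = COP_actual/COP_Carnot = 9.833/24.10 = 0.4081.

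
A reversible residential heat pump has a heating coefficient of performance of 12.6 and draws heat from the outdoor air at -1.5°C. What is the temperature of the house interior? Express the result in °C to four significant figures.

21.92 °C

COP_HP = T_H/(T_H − T_C) rearranges to T_H = COP·T_C/(COP − 1).
With T_C = 271.65 K, T_H = 12.6 × 271.65/11.60 = 295.07 K.
Converting, 295.07 K = 21.92°C.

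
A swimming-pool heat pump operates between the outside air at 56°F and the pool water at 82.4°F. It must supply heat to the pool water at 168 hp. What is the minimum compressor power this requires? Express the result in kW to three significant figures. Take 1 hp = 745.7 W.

6.10 kW

In absolute terms T_C = 286.48 K and T_H = 301.15 K, so ΔT = 14.67 K.
COP_Carnot = T_H/ΔT = 301.15/14.67 = 20.53.
Ẇ_min = Q̇/COP_Carnot = 168.0/20.53 = 8.182 hp = 6.101 kW.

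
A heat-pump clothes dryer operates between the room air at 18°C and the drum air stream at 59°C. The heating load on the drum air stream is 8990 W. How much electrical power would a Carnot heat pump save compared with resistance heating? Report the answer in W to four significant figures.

7880 W

In absolute terms T_C = 291.15 K and T_H = 332.15 K, so ΔT = 41.00 K.
COP_Carnot = T_H/ΔT = 332.15/41.00 = 8.101.
Resistance heating needs Ẇ_res = Q̇_H = 8990 W; the reversible heat pump needs only Ẇ_hp = Q̇_H/COP = 1110 W.
Saving = 8990 − 1110 = 7880 W.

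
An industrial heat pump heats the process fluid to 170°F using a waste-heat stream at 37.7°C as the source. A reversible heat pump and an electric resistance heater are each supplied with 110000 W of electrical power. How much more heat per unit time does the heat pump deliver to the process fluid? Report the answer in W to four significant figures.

In absolute terms T_C = 310.85 K and T_H = 349.82 K, so ΔT = 38.97 K.
COP_Carnot = T_H/ΔT = 349.82/38.97 = 8.977.
The heat pump delivers Q̇_H = COP × Ẇ = 987500 W; the resistance heater delivers Ẇ = 110000 W.
Extra = (COP − 1)·Ẇ = 877500 W.

877500 W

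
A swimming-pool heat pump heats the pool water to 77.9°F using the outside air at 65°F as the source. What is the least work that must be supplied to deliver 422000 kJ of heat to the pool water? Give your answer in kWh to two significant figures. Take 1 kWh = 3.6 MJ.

2.8 kWh

In absolute terms T_C = 291.48 K and T_H = 298.65 K, so ΔT = 7.167 K.
The reversible limit is COP_HP = T_H/ΔT = 41.67, so W_min = Q_H/COP = Q_H·ΔT/T_H.
W_min = 422000 × 7.167/298.65 = 10130 kJ = 2.813 kWh.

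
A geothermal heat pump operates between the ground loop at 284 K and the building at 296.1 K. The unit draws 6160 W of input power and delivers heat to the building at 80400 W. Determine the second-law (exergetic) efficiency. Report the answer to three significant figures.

0.533

COP_actual = Q̇_H/Ẇ = 80400/6160 = 13.05.
The reservoir spacing is ΔT = 296.1 − 284 = 12.10 K.
COP_Carnot = T_H/ΔT = 296.10/12.10 = 24.47.
η_II = COP_actual/COP_Carnot = 13.05/24.47 = 0.5334.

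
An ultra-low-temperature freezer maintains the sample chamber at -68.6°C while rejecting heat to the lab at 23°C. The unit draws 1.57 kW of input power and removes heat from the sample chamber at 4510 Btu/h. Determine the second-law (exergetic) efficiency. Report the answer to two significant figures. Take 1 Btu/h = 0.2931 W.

0.38

Converting, Q̇_C = 4510 Btu/h = 1.322 kW, so COP_actual = Q̇_C/Ẇ = 1.322/1.570 = 0.8420.
In absolute terms T_C = 204.55 K and T_H = 296.15 K, so ΔT = 91.60 K.
COP_Carnot = T_C/ΔT = 204.55/91.60 = 2.233.
η_II = COP_actual/COP_Carnot = 0.8420/2.233 = 0.3770.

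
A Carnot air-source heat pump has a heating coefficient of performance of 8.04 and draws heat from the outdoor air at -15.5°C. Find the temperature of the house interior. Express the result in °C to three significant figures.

COP_HP = T_H/(T_H − T_C) rearranges to T_H = COP·T_C/(COP − 1).
With T_C = 257.65 K, T_H = 8.04 × 257.65/7.040 = 294.25 K.
Converting, 294.25 K = 21.10°C.

21.1 °C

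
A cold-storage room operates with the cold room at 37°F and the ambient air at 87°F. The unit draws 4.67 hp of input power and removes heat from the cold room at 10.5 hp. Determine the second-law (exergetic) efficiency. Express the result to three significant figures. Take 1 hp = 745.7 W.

COP_actual = Q̇_C/Ẇ = 10.50/4.670 = 2.248.
In absolute terms T_C = 275.93 K and T_H = 303.71 K, so ΔT = 27.78 K.
COP_Carnot = T_C/ΔT = 275.93/27.78 = 9.933.
η_II = COP_actual/COP_Carnot = 2.248/9.933 = 0.2263.

0.226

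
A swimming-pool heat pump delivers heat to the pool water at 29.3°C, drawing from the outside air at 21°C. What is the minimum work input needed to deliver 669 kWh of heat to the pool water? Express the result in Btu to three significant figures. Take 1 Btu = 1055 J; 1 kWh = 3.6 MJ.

62600 Btu

In absolute terms T_C = 294.15 K and T_H = 302.45 K, so ΔT = 8.300 K.
The reversible limit is COP_HP = T_H/ΔT = 36.44, so W_min = Q_H/COP = Q_H·ΔT/T_H.
W_min = 669.0 × 8.300/302.45 = 18.36 kWh = 62650 Btu.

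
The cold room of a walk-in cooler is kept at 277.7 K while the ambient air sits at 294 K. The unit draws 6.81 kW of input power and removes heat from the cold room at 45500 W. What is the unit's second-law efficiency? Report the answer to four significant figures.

0.3922

Converting, Q̇_C = 45500 W = 45.50 kW, so COP_actual = Q̇_C/Ẇ = 45.50/6.810 = 6.681.
The reservoir spacing is ΔT = 294 − 277.7 = 16.30 K.
COP_Carnot = T_C/ΔT = 277.70/16.30 = 17.04.
η_II = COP_actual/COP_Carnot = 6.681/17.04 = 0.3922.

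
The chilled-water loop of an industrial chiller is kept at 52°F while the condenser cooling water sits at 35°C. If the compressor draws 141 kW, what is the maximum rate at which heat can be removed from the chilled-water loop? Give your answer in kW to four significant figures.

In absolute terms T_C = 284.26 K and T_H = 308.15 K, so ΔT = 23.89 K.
COP_Carnot = T_C/ΔT = 284.26/23.89 = 11.90.
Q̇_max = COP_Carnot × Ẇ = 11.90 × 141.0 kW = 1678 kW.

1678 kW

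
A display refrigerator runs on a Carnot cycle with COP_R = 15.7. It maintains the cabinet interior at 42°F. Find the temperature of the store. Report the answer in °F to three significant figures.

74.0 °F

COP_R = T_C/(T_H − T_C) gives T_H − T_C = T_C/COP.
With T_C = 278.71 K, T_H = 278.71 × (1 + 1/15.7) = 296.46 K.
Converting, 296.46 K = 73.95°F.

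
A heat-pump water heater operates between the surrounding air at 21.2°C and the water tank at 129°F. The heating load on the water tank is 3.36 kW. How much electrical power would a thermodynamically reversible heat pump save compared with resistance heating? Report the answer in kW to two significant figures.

3.0 kW

In absolute terms T_C = 294.35 K and T_H = 327.04 K, so ΔT = 32.69 K.
COP_Carnot = T_H/ΔT = 327.04/32.69 = 10.00.
Resistance heating needs Ẇ_res = Q̇_H = 3.360 kW; the reversible heat pump needs only Ẇ_hp = Q̇_H/COP = 0.3358 kW.
Saving = 3.360 − 0.3358 = 3.024 kW.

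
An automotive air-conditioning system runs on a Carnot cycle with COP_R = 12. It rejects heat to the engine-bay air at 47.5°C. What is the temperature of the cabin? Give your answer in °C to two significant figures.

23 °C

For a Carnot refrigerator COP_R = T_C/(T_H − T_C), so T_C = COP·T_H/(1 + COP).
With T_H = 320.65 K, T_C = 12 × 320.65/13.00 = 295.98 K.
Converting, 295.98 K = 22.83°C.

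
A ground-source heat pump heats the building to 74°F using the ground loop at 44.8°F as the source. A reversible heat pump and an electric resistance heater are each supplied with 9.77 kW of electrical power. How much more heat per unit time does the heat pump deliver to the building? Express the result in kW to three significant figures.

169 kW

In absolute terms T_C = 280.26 K and T_H = 296.48 K, so ΔT = 16.22 K.
COP_Carnot = T_H/ΔT = 296.48/16.22 = 18.28.
The heat pump delivers Q̇_H = COP × Ẇ = 178.6 kW; the resistance heater delivers Ẇ = 9.770 kW.
Extra = (COP − 1)·Ẇ = 168.8 kW.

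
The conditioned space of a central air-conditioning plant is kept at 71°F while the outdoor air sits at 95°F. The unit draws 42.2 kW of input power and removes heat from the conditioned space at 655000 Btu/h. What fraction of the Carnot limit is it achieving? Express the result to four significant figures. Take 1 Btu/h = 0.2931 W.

0.2057

Converting, Q̇_C = 655000 Btu/h = 192.0 kW, so COP_actual = Q̇_C/Ẇ = 192.0/42.20 = 4.549.
In absolute terms T_C = 294.82 K and T_H = 308.15 K, so ΔT = 13.33 K.
COP_Carnot = T_C/ΔT = 294.82/13.33 = 22.11.
η_II = COP_actual/COP_Carnot = 4.549/22.11 = 0.2057.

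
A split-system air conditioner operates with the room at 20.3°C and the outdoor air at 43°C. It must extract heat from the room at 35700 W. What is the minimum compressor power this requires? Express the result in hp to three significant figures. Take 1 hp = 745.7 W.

In absolute terms T_C = 293.45 K and T_H = 316.15 K, so ΔT = 22.70 K.
COP_Carnot = T_C/ΔT = 293.45/22.70 = 12.93.
Ẇ_min = Q̇/COP_Carnot = 35700/12.93 = 2762 W = 3.703 hp.

3.70 hp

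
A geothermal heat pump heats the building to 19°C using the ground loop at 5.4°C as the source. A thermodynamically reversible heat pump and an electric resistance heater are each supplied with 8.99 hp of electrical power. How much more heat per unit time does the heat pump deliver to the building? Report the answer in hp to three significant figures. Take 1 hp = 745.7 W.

184 hp

In absolute terms T_C = 278.55 K and T_H = 292.15 K, so ΔT = 13.60 K.
COP_Carnot = T_H/ΔT = 292.15/13.60 = 21.48.
The heat pump delivers Q̇_H = COP × Ẇ = 193.1 hp; the resistance heater delivers Ẇ = 8.990 hp.
Extra = (COP − 1)·Ẇ = 184.1 hp.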